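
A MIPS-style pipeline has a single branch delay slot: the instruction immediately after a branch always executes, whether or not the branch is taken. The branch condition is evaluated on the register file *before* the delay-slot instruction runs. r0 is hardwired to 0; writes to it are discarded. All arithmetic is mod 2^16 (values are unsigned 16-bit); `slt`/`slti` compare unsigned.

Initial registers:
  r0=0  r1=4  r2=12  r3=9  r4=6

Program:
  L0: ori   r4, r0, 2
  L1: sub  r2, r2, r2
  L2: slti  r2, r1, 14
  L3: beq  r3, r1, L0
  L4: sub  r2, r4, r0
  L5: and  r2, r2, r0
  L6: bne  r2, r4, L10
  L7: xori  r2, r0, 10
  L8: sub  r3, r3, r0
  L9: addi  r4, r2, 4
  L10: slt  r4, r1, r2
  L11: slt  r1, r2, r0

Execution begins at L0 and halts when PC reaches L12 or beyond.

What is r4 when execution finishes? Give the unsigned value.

1

  step pc=0: ori   r4, r0, 2  regs=(0,4,12,9,2)
  step pc=1: sub  r2, r2, r2  regs=(0,4,0,9,2)
  step pc=2: slti  r2, r1, 14  regs=(0,4,1,9,2)
  step pc=3: beq  r3, r1, L0  cond=F  regs=(0,4,1,9,2)
  step pc=4: sub  r2, r4, r0  regs=(0,4,2,9,2)
  step pc=5: and  r2, r2, r0  regs=(0,4,0,9,2)
  step pc=6: bne  r2, r4, L10  cond=T  regs=(0,4,0,9,2)
  step pc=7: xori  r2, r0, 10  regs=(0,4,10,9,2)
  step pc=10: slt  r4, r1, r2  regs=(0,4,10,9,1)
  step pc=11: slt  r1, r2, r0  regs=(0,0,10,9,1)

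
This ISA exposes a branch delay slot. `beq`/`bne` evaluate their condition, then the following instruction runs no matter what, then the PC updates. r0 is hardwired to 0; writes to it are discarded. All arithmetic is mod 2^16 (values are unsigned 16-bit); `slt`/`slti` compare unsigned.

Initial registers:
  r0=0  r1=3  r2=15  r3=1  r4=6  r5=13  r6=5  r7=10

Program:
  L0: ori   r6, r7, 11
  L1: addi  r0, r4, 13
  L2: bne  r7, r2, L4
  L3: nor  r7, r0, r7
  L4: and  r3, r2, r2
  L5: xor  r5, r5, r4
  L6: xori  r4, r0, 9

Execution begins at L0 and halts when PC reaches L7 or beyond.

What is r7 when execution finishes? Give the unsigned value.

65525

PC=0  ori   r6, r7, 11       | r0=0 r1=3 r2=15 r3=1 r4=6 r5=13 r6=11 r7=10
PC=1  addi  r0, r4, 13       | r0=0 r1=3 r2=15 r3=1 r4=6 r5=13 r6=11 r7=10
PC=2  bne  r7, r2, L4        | r0=0 r1=3 r2=15 r3=1 r4=6 r5=13 r6=11 r7=10  [TAKEN]
PC=3  nor  r7, r0, r7        | r0=0 r1=3 r2=15 r3=1 r4=6 r5=13 r6=11 r7=65525
PC=4  and  r3, r2, r2        | r0=0 r1=3 r2=15 r3=15 r4=6 r5=13 r6=11 r7=65525
PC=5  xor  r5, r5, r4        | r0=0 r1=3 r2=15 r3=15 r4=6 r5=11 r6=11 r7=65525
PC=6  xori  r4, r0, 9        | r0=0 r1=3 r2=15 r3=15 r4=9 r5=11 r6=11 r7=65525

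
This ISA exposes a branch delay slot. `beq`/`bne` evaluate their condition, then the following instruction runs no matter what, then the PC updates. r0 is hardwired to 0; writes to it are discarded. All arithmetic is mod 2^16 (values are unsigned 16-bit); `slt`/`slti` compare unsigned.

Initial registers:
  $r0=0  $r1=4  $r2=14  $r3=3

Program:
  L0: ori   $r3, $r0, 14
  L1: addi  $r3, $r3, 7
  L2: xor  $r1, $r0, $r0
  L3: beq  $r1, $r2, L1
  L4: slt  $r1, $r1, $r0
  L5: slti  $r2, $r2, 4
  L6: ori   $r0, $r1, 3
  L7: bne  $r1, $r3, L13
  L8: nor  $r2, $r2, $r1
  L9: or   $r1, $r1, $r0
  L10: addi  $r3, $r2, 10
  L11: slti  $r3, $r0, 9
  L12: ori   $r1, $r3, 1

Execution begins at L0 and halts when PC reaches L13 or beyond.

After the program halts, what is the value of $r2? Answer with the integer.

[0] ori   $r3, $r0, 14  →  {$r0:0, $r1:4, $r2:14, $r3:14}
[1] addi  $r3, $r3, 7  →  {$r0:0, $r1:4, $r2:14, $r3:21}
[2] xor  $r1, $r0, $r0  →  {$r0:0, $r1:0, $r2:14, $r3:21}
[3] beq  $r1, $r2, L1  →  {$r0:0, $r1:0, $r2:14, $r3:21}  ⟨branch fallthrough⟩
[4] slt  $r1, $r1, $r0  →  {$r0:0, $r1:0, $r2:14, $r3:21}
[5] slti  $r2, $r2, 4  →  {$r0:0, $r1:0, $r2:0, $r3:21}
[6] ori   $r0, $r1, 3  →  {$r0:0, $r1:0, $r2:0, $r3:21}
[7] bne  $r1, $r3, L13  →  {$r0:0, $r1:0, $r2:0, $r3:21}  ⟨branch taken⟩
[8] nor  $r2, $r2, $r1  →  {$r0:0, $r1:0, $r2:65535, $r3:21}

65535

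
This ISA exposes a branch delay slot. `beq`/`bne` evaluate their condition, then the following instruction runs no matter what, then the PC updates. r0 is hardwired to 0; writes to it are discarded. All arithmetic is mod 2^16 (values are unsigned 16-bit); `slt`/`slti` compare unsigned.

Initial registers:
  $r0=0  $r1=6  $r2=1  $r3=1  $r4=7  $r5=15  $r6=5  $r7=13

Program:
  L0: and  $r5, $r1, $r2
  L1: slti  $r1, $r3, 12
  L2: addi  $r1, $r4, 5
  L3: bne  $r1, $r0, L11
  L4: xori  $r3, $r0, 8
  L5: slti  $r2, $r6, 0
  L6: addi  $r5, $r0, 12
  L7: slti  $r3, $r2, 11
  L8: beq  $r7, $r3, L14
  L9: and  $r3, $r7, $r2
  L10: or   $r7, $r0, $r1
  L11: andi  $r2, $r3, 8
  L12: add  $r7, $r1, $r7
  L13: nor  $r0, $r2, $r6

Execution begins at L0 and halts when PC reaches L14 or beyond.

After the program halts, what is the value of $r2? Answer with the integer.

#0 and  $r5, $r1, $r2 ; 0/6/1/1/7/0/5/13
#1 slti  $r1, $r3, 12 ; 0/1/1/1/7/0/5/13
#2 addi  $r1, $r4, 5 ; 0/12/1/1/7/0/5/13
#3 bne  $r1, $r0, L11 ; 0/12/1/1/7/0/5/13 ; →target
#4 xori  $r3, $r0, 8 ; 0/12/1/8/7/0/5/13
#11 andi  $r2, $r3, 8 ; 0/12/8/8/7/0/5/13
#12 add  $r7, $r1, $r7 ; 0/12/8/8/7/0/5/25
#13 nor  $r0, $r2, $r6 ; 0/12/8/8/7/0/5/25

8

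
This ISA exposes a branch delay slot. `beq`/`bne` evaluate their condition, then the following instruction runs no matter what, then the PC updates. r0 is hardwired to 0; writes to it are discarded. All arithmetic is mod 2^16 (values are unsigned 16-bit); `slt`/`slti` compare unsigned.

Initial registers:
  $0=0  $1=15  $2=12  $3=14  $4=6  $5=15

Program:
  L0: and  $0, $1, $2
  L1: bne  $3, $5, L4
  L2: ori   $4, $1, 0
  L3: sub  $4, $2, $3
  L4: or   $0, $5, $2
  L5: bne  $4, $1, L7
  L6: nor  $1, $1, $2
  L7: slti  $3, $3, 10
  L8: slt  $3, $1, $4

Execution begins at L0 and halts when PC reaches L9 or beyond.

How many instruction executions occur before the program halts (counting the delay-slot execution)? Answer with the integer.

8

  step pc=0: and  $0, $1, $2  regs=(0,15,12,14,6,15)
  step pc=1: bne  $3, $5, L4  cond=T  regs=(0,15,12,14,6,15)
  step pc=2: ori   $4, $1, 0  regs=(0,15,12,14,15,15)
  step pc=4: or   $0, $5, $2  regs=(0,15,12,14,15,15)
  step pc=5: bne  $4, $1, L7  cond=F  regs=(0,15,12,14,15,15)
  step pc=6: nor  $1, $1, $2  regs=(0,65520,12,14,15,15)
  step pc=7: slti  $3, $3, 10  regs=(0,65520,12,0,15,15)
  step pc=8: slt  $3, $1, $4  regs=(0,65520,12,0,15,15)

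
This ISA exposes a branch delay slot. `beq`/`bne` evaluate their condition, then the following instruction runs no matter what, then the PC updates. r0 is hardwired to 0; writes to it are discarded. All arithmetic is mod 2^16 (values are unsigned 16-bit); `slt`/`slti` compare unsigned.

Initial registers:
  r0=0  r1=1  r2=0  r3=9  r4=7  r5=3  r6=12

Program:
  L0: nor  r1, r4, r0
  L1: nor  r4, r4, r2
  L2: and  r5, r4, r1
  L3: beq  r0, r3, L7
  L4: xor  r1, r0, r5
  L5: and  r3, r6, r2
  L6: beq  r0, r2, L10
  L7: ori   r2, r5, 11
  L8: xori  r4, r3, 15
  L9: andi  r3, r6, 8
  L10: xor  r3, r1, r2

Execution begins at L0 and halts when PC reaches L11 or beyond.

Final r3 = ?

3

[0] nor  r1, r4, r0  →  {r0:0, r1:65528, r2:0, r3:9, r4:7, r5:3, r6:12}
[1] nor  r4, r4, r2  →  {r0:0, r1:65528, r2:0, r3:9, r4:65528, r5:3, r6:12}
[2] and  r5, r4, r1  →  {r0:0, r1:65528, r2:0, r3:9, r4:65528, r5:65528, r6:12}
[3] beq  r0, r3, L7  →  {r0:0, r1:65528, r2:0, r3:9, r4:65528, r5:65528, r6:12}  ⟨branch fallthrough⟩
[4] xor  r1, r0, r5  →  {r0:0, r1:65528, r2:0, r3:9, r4:65528, r5:65528, r6:12}
[5] and  r3, r6, r2  →  {r0:0, r1:65528, r2:0, r3:0, r4:65528, r5:65528, r6:12}
[6] beq  r0, r2, L10  →  {r0:0, r1:65528, r2:0, r3:0, r4:65528, r5:65528, r6:12}  ⟨branch taken⟩
[7] ori   r2, r5, 11  →  {r0:0, r1:65528, r2:65531, r3:0, r4:65528, r5:65528, r6:12}
[10] xor  r3, r1, r2  →  {r0:0, r1:65528, r2:65531, r3:3, r4:65528, r5:65528, r6:12}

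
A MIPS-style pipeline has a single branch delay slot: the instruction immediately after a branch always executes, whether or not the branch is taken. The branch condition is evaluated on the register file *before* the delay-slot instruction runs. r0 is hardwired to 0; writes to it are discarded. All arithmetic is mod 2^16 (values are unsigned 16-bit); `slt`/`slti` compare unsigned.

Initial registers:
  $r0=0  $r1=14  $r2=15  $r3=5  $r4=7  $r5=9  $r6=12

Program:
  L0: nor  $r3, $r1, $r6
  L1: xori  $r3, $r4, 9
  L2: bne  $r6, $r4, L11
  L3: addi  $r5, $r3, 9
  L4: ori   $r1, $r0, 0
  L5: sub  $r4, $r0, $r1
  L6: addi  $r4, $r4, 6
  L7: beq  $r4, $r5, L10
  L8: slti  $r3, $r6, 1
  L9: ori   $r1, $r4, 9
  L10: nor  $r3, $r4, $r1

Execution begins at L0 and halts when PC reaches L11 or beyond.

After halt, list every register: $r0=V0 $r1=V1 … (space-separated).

#0 nor  $r3, $r1, $r6 ; 0/14/15/65521/7/9/12
#1 xori  $r3, $r4, 9 ; 0/14/15/14/7/9/12
#2 bne  $r6, $r4, L11 ; 0/14/15/14/7/9/12 ; →target
#3 addi  $r5, $r3, 9 ; 0/14/15/14/7/23/12

$r0=0 $r1=14 $r2=15 $r3=14 $r4=7 $r5=23 $r6=12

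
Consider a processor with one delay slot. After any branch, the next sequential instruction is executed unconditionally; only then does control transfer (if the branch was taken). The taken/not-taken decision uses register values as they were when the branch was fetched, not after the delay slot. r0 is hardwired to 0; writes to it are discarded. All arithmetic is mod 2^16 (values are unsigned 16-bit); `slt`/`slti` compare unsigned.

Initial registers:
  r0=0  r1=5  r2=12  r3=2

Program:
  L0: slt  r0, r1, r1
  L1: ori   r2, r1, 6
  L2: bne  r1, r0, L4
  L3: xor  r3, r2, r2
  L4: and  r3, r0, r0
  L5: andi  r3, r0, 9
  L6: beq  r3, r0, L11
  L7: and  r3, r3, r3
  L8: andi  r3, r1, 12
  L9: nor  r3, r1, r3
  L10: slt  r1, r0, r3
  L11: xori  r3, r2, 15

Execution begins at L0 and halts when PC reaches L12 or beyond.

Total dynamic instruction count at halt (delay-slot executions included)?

9

  step pc=0: slt  r0, r1, r1  regs=(0,5,12,2)
  step pc=1: ori   r2, r1, 6  regs=(0,5,7,2)
  step pc=2: bne  r1, r0, L4  cond=T  regs=(0,5,7,2)
  step pc=3: xor  r3, r2, r2  regs=(0,5,7,0)
  step pc=4: and  r3, r0, r0  regs=(0,5,7,0)
  step pc=5: andi  r3, r0, 9  regs=(0,5,7,0)
  step pc=6: beq  r3, r0, L11  cond=T  regs=(0,5,7,0)
  step pc=7: and  r3, r3, r3  regs=(0,5,7,0)
  step pc=11: xori  r3, r2, 15  regs=(0,5,7,8)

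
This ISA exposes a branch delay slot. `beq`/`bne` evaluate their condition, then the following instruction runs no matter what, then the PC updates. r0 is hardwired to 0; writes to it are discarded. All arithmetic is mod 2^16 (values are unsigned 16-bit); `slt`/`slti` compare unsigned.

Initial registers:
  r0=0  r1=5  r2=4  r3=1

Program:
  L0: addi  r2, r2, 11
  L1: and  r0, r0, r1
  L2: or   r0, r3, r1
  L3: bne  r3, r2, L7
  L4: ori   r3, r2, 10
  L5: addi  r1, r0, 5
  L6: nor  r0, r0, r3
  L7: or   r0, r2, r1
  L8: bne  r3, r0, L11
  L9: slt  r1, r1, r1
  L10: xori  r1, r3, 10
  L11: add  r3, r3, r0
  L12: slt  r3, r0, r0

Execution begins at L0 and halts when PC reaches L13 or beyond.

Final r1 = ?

[0] addi  r2, r2, 11  →  {r0:0, r1:5, r2:15, r3:1}
[1] and  r0, r0, r1  →  {r0:0, r1:5, r2:15, r3:1}
[2] or   r0, r3, r1  →  {r0:0, r1:5, r2:15, r3:1}
[3] bne  r3, r2, L7  →  {r0:0, r1:5, r2:15, r3:1}  ⟨branch taken⟩
[4] ori   r3, r2, 10  →  {r0:0, r1:5, r2:15, r3:15}
[7] or   r0, r2, r1  →  {r0:0, r1:5, r2:15, r3:15}
[8] bne  r3, r0, L11  →  {r0:0, r1:5, r2:15, r3:15}  ⟨branch taken⟩
[9] slt  r1, r1, r1  →  {r0:0, r1:0, r2:15, r3:15}
[11] add  r3, r3, r0  →  {r0:0, r1:0, r2:15, r3:15}
[12] slt  r3, r0, r0  →  {r0:0, r1:0, r2:15, r3:0}

0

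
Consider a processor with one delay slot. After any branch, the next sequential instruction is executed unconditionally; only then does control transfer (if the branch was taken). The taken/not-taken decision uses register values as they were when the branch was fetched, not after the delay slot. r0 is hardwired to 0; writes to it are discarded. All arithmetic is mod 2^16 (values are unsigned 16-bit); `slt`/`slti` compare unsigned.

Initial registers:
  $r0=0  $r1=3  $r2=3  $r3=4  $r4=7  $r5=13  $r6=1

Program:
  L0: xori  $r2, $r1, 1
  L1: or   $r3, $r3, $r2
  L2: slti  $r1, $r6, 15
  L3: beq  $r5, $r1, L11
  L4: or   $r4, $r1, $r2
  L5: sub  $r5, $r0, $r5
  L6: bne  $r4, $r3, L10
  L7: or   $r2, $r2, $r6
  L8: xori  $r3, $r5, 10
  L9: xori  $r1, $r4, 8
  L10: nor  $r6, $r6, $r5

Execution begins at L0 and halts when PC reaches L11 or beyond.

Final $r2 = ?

3

PC=0  xori  $r2, $r1, 1      | $r0=0 $r1=3 $r2=2 $r3=4 $r4=7 $r5=13 $r6=1
PC=1  or   $r3, $r3, $r2     | $r0=0 $r1=3 $r2=2 $r3=6 $r4=7 $r5=13 $r6=1
PC=2  slti  $r1, $r6, 15     | $r0=0 $r1=1 $r2=2 $r3=6 $r4=7 $r5=13 $r6=1
PC=3  beq  $r5, $r1, L11     | $r0=0 $r1=1 $r2=2 $r3=6 $r4=7 $r5=13 $r6=1  [not taken]
PC=4  or   $r4, $r1, $r2     | $r0=0 $r1=1 $r2=2 $r3=6 $r4=3 $r5=13 $r6=1
PC=5  sub  $r5, $r0, $r5     | $r0=0 $r1=1 $r2=2 $r3=6 $r4=3 $r5=65523 $r6=1
PC=6  bne  $r4, $r3, L10     | $r0=0 $r1=1 $r2=2 $r3=6 $r4=3 $r5=65523 $r6=1  [TAKEN]
PC=7  or   $r2, $r2, $r6     | $r0=0 $r1=1 $r2=3 $r3=6 $r4=3 $r5=65523 $r6=1
PC=10 nor  $r6, $r6, $r5     | $r0=0 $r1=1 $r2=3 $r3=6 $r4=3 $r5=65523 $r6=12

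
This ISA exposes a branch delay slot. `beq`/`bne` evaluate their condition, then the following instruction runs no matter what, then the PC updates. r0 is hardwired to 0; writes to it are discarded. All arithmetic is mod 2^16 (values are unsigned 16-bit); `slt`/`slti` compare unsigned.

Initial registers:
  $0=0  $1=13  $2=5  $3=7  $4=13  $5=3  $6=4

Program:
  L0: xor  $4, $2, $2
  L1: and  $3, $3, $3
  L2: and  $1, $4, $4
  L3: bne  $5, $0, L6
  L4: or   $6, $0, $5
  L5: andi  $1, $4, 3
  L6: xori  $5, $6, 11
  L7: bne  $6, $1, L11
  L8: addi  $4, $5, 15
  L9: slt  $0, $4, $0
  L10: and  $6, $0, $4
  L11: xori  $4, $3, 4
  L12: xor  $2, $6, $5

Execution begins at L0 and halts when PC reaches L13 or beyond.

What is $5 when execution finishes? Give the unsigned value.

8

#0 xor  $4, $2, $2 ; 0/13/5/7/0/3/4
#1 and  $3, $3, $3 ; 0/13/5/7/0/3/4
#2 and  $1, $4, $4 ; 0/0/5/7/0/3/4
#3 bne  $5, $0, L6 ; 0/0/5/7/0/3/4 ; →target
#4 or   $6, $0, $5 ; 0/0/5/7/0/3/3
#6 xori  $5, $6, 11 ; 0/0/5/7/0/8/3
#7 bne  $6, $1, L11 ; 0/0/5/7/0/8/3 ; →target
#8 addi  $4, $5, 15 ; 0/0/5/7/23/8/3
#11 xori  $4, $3, 4 ; 0/0/5/7/3/8/3
#12 xor  $2, $6, $5 ; 0/0/11/7/3/8/3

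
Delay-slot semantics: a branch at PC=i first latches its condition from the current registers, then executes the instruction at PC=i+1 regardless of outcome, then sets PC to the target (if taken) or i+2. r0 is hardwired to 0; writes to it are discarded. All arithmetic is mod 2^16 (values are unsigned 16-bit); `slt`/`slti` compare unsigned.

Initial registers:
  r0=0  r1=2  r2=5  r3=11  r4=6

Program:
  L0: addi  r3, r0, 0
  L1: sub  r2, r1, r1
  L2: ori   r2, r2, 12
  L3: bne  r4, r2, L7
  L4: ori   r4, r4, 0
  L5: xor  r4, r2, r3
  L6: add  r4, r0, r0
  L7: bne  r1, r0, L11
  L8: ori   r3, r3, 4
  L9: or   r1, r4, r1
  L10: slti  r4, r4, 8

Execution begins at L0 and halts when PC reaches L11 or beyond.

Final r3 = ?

PC=0  addi  r3, r0, 0        | r0=0 r1=2 r2=5 r3=0 r4=6
PC=1  sub  r2, r1, r1        | r0=0 r1=2 r2=0 r3=0 r4=6
PC=2  ori   r2, r2, 12       | r0=0 r1=2 r2=12 r3=0 r4=6
PC=3  bne  r4, r2, L7        | r0=0 r1=2 r2=12 r3=0 r4=6  [TAKEN]
PC=4  ori   r4, r4, 0        | r0=0 r1=2 r2=12 r3=0 r4=6
PC=7  bne  r1, r0, L11       | r0=0 r1=2 r2=12 r3=0 r4=6  [TAKEN]
PC=8  ori   r3, r3, 4        | r0=0 r1=2 r2=12 r3=4 r4=6

4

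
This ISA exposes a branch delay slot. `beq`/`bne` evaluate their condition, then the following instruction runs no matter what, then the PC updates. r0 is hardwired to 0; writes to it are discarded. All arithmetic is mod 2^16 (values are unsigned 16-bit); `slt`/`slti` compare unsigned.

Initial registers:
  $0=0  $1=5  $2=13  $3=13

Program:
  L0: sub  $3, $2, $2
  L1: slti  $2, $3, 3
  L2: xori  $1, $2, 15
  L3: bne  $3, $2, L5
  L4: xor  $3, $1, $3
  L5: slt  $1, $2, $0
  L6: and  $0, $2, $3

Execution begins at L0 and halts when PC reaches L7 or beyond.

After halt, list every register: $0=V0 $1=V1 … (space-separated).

PC=0  sub  $3, $2, $2        | $0=0 $1=5 $2=13 $3=0
PC=1  slti  $2, $3, 3        | $0=0 $1=5 $2=1 $3=0
PC=2  xori  $1, $2, 15       | $0=0 $1=14 $2=1 $3=0
PC=3  bne  $3, $2, L5        | $0=0 $1=14 $2=1 $3=0  [TAKEN]
PC=4  xor  $3, $1, $3        | $0=0 $1=14 $2=1 $3=14
PC=5  slt  $1, $2, $0        | $0=0 $1=0 $2=1 $3=14
PC=6  and  $0, $2, $3        | $0=0 $1=0 $2=1 $3=14

$0=0 $1=0 $2=1 $3=14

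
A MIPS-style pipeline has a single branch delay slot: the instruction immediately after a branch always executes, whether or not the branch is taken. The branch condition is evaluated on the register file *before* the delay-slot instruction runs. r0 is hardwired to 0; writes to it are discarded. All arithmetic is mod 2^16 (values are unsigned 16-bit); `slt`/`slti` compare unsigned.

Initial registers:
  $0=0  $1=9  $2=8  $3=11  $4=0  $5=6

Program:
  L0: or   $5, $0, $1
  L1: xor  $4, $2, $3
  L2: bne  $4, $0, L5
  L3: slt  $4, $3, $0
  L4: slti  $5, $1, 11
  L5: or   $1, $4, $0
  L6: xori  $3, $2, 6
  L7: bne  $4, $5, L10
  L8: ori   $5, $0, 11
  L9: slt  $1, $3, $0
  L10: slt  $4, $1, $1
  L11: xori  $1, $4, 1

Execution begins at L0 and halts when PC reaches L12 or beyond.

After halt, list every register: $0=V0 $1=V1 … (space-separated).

$0=0 $1=1 $2=8 $3=14 $4=0 $5=11

  step pc=0: or   $5, $0, $1  regs=(0,9,8,11,0,9)
  step pc=1: xor  $4, $2, $3  regs=(0,9,8,11,3,9)
  step pc=2: bne  $4, $0, L5  cond=T  regs=(0,9,8,11,3,9)
  step pc=3: slt  $4, $3, $0  regs=(0,9,8,11,0,9)
  step pc=5: or   $1, $4, $0  regs=(0,0,8,11,0,9)
  step pc=6: xori  $3, $2, 6  regs=(0,0,8,14,0,9)
  step pc=7: bne  $4, $5, L10  cond=T  regs=(0,0,8,14,0,9)
  step pc=8: ori   $5, $0, 11  regs=(0,0,8,14,0,11)
  step pc=10: slt  $4, $1, $1  regs=(0,0,8,14,0,11)
  step pc=11: xori  $1, $4, 1  regs=(0,1,8,14,0,11)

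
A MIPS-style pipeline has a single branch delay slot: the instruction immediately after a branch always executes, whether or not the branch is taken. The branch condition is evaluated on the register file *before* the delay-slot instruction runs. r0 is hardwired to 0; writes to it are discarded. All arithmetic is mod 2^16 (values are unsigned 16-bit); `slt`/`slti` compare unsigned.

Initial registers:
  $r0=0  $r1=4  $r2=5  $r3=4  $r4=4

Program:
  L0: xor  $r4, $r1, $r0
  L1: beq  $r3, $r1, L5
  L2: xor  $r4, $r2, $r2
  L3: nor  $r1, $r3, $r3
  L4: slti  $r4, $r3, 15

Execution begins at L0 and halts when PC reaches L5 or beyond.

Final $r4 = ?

0

#0 xor  $r4, $r1, $r0 ; 0/4/5/4/4
#1 beq  $r3, $r1, L5 ; 0/4/5/4/4 ; →target
#2 xor  $r4, $r2, $r2 ; 0/4/5/4/0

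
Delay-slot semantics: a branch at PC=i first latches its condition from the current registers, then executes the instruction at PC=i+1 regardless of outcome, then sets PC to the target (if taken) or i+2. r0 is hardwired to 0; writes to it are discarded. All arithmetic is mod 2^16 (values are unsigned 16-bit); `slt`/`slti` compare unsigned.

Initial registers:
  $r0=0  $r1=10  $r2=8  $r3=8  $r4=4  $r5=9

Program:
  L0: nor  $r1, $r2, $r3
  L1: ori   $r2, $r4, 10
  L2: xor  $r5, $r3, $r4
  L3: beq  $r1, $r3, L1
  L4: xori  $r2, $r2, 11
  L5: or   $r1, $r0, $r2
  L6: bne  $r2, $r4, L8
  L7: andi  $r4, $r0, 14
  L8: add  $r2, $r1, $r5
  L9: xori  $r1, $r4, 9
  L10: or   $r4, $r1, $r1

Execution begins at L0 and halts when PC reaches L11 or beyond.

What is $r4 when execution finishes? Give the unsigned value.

[0] nor  $r1, $r2, $r3  →  {$r0:0, $r1:65527, $r2:8, $r3:8, $r4:4, $r5:9}
[1] ori   $r2, $r4, 10  →  {$r0:0, $r1:65527, $r2:14, $r3:8, $r4:4, $r5:9}
[2] xor  $r5, $r3, $r4  →  {$r0:0, $r1:65527, $r2:14, $r3:8, $r4:4, $r5:12}
[3] beq  $r1, $r3, L1  →  {$r0:0, $r1:65527, $r2:14, $r3:8, $r4:4, $r5:12}  ⟨branch fallthrough⟩
[4] xori  $r2, $r2, 11  →  {$r0:0, $r1:65527, $r2:5, $r3:8, $r4:4, $r5:12}
[5] or   $r1, $r0, $r2  →  {$r0:0, $r1:5, $r2:5, $r3:8, $r4:4, $r5:12}
[6] bne  $r2, $r4, L8  →  {$r0:0, $r1:5, $r2:5, $r3:8, $r4:4, $r5:12}  ⟨branch taken⟩
[7] andi  $r4, $r0, 14  →  {$r0:0, $r1:5, $r2:5, $r3:8, $r4:0, $r5:12}
[8] add  $r2, $r1, $r5  →  {$r0:0, $r1:5, $r2:17, $r3:8, $r4:0, $r5:12}
[9] xori  $r1, $r4, 9  →  {$r0:0, $r1:9, $r2:17, $r3:8, $r4:0, $r5:12}
[10] or   $r4, $r1, $r1  →  {$r0:0, $r1:9, $r2:17, $r3:8, $r4:9, $r5:12}

9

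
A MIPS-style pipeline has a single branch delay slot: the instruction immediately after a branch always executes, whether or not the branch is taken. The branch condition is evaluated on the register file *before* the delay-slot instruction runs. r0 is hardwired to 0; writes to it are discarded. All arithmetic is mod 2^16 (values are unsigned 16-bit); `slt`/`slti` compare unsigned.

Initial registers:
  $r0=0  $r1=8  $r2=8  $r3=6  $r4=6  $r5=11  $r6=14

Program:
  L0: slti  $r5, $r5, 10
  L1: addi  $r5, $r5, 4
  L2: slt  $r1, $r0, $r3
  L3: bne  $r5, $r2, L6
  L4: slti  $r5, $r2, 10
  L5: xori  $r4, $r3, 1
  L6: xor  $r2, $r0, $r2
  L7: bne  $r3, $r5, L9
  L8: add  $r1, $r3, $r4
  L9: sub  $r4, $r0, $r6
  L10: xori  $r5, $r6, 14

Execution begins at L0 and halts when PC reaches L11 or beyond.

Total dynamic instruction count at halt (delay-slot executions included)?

[0] slti  $r5, $r5, 10  →  {$r0:0, $r1:8, $r2:8, $r3:6, $r4:6, $r5:0, $r6:14}
[1] addi  $r5, $r5, 4  →  {$r0:0, $r1:8, $r2:8, $r3:6, $r4:6, $r5:4, $r6:14}
[2] slt  $r1, $r0, $r3  →  {$r0:0, $r1:1, $r2:8, $r3:6, $r4:6, $r5:4, $r6:14}
[3] bne  $r5, $r2, L6  →  {$r0:0, $r1:1, $r2:8, $r3:6, $r4:6, $r5:4, $r6:14}  ⟨branch taken⟩
[4] slti  $r5, $r2, 10  →  {$r0:0, $r1:1, $r2:8, $r3:6, $r4:6, $r5:1, $r6:14}
[6] xor  $r2, $r0, $r2  →  {$r0:0, $r1:1, $r2:8, $r3:6, $r4:6, $r5:1, $r6:14}
[7] bne  $r3, $r5, L9  →  {$r0:0, $r1:1, $r2:8, $r3:6, $r4:6, $r5:1, $r6:14}  ⟨branch taken⟩
[8] add  $r1, $r3, $r4  →  {$r0:0, $r1:12, $r2:8, $r3:6, $r4:6, $r5:1, $r6:14}
[9] sub  $r4, $r0, $r6  →  {$r0:0, $r1:12, $r2:8, $r3:6, $r4:65522, $r5:1, $r6:14}
[10] xori  $r5, $r6, 14  →  {$r0:0, $r1:12, $r2:8, $r3:6, $r4:65522, $r5:0, $r6:14}

10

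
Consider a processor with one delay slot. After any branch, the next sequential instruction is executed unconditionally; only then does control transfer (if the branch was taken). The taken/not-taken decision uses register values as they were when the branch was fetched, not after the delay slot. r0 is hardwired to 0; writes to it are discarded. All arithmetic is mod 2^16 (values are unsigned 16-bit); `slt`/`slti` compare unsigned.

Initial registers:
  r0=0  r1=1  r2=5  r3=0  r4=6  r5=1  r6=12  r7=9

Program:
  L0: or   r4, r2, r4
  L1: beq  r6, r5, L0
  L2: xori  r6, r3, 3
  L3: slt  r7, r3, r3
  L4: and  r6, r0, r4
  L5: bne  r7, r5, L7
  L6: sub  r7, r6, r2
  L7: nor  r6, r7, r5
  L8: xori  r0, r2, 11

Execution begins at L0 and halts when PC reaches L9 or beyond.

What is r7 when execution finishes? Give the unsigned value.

#0 or   r4, r2, r4 ; 0/1/5/0/7/1/12/9
#1 beq  r6, r5, L0 ; 0/1/5/0/7/1/12/9 ; →fallthru
#2 xori  r6, r3, 3 ; 0/1/5/0/7/1/3/9
#3 slt  r7, r3, r3 ; 0/1/5/0/7/1/3/0
#4 and  r6, r0, r4 ; 0/1/5/0/7/1/0/0
#5 bne  r7, r5, L7 ; 0/1/5/0/7/1/0/0 ; →target
#6 sub  r7, r6, r2 ; 0/1/5/0/7/1/0/65531
#7 nor  r6, r7, r5 ; 0/1/5/0/7/1/4/65531
#8 xori  r0, r2, 11 ; 0/1/5/0/7/1/4/65531

65531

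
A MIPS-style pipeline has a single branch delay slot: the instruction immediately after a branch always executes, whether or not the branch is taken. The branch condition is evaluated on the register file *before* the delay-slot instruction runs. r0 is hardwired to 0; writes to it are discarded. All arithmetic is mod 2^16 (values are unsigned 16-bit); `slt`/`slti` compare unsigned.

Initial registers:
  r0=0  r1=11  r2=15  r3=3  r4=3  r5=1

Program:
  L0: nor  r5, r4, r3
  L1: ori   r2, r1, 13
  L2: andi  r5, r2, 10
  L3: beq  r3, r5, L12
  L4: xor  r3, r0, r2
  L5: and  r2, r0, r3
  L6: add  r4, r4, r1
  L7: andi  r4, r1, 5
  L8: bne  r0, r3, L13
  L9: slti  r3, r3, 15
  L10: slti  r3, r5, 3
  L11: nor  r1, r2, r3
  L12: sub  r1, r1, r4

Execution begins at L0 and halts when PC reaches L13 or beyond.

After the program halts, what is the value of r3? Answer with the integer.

#0 nor  r5, r4, r3 ; 0/11/15/3/3/65532
#1 ori   r2, r1, 13 ; 0/11/15/3/3/65532
#2 andi  r5, r2, 10 ; 0/11/15/3/3/10
#3 beq  r3, r5, L12 ; 0/11/15/3/3/10 ; →fallthru
#4 xor  r3, r0, r2 ; 0/11/15/15/3/10
#5 and  r2, r0, r3 ; 0/11/0/15/3/10
#6 add  r4, r4, r1 ; 0/11/0/15/14/10
#7 andi  r4, r1, 5 ; 0/11/0/15/1/10
#8 bne  r0, r3, L13 ; 0/11/0/15/1/10 ; →target
#9 slti  r3, r3, 15 ; 0/11/0/0/1/10

0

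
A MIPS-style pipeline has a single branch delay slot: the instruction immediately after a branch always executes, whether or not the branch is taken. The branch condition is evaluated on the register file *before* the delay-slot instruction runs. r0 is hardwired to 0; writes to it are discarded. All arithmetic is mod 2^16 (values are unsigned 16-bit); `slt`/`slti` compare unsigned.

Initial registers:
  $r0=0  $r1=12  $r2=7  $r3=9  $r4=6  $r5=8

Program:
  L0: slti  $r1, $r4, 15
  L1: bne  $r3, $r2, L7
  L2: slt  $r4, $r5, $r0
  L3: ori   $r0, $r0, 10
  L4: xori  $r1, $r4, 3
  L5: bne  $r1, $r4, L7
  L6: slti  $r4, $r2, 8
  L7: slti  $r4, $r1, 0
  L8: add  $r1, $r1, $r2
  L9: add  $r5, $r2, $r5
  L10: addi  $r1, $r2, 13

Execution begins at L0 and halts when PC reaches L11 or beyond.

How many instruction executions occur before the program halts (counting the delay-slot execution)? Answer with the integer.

[0] slti  $r1, $r4, 15  →  {$r0:0, $r1:1, $r2:7, $r3:9, $r4:6, $r5:8}
[1] bne  $r3, $r2, L7  →  {$r0:0, $r1:1, $r2:7, $r3:9, $r4:6, $r5:8}  ⟨branch taken⟩
[2] slt  $r4, $r5, $r0  →  {$r0:0, $r1:1, $r2:7, $r3:9, $r4:0, $r5:8}
[7] slti  $r4, $r1, 0  →  {$r0:0, $r1:1, $r2:7, $r3:9, $r4:0, $r5:8}
[8] add  $r1, $r1, $r2  →  {$r0:0, $r1:8, $r2:7, $r3:9, $r4:0, $r5:8}
[9] add  $r5, $r2, $r5  →  {$r0:0, $r1:8, $r2:7, $r3:9, $r4:0, $r5:15}
[10] addi  $r1, $r2, 13  →  {$r0:0, $r1:20, $r2:7, $r3:9, $r4:0, $r5:15}

7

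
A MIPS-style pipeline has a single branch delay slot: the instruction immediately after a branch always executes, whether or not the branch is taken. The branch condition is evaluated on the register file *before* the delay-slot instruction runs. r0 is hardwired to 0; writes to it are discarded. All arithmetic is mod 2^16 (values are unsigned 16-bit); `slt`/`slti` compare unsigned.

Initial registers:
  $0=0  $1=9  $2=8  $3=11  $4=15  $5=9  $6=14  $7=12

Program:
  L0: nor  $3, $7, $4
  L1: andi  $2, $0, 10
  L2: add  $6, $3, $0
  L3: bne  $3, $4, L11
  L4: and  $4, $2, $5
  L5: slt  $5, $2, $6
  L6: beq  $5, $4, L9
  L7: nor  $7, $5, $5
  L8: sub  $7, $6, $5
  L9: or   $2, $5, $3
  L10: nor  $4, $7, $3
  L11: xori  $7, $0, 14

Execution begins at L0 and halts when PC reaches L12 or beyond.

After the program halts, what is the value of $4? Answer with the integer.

0

#0 nor  $3, $7, $4 ; 0/9/8/65520/15/9/14/12
#1 andi  $2, $0, 10 ; 0/9/0/65520/15/9/14/12
#2 add  $6, $3, $0 ; 0/9/0/65520/15/9/65520/12
#3 bne  $3, $4, L11 ; 0/9/0/65520/15/9/65520/12 ; →target
#4 and  $4, $2, $5 ; 0/9/0/65520/0/9/65520/12
#11 xori  $7, $0, 14 ; 0/9/0/65520/0/9/65520/14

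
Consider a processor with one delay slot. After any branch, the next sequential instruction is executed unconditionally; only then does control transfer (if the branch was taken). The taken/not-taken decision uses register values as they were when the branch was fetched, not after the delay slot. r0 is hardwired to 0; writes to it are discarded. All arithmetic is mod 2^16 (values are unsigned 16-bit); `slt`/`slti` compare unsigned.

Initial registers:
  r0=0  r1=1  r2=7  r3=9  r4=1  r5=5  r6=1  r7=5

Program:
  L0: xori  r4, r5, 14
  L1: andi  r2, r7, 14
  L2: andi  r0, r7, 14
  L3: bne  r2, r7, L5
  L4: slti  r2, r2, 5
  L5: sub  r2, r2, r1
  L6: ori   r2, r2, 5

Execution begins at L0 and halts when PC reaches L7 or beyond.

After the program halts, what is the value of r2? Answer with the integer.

5

PC=0  xori  r4, r5, 14       | r0=0 r1=1 r2=7 r3=9 r4=11 r5=5 r6=1 r7=5
PC=1  andi  r2, r7, 14       | r0=0 r1=1 r2=4 r3=9 r4=11 r5=5 r6=1 r7=5
PC=2  andi  r0, r7, 14       | r0=0 r1=1 r2=4 r3=9 r4=11 r5=5 r6=1 r7=5
PC=3  bne  r2, r7, L5        | r0=0 r1=1 r2=4 r3=9 r4=11 r5=5 r6=1 r7=5  [TAKEN]
PC=4  slti  r2, r2, 5        | r0=0 r1=1 r2=1 r3=9 r4=11 r5=5 r6=1 r7=5
PC=5  sub  r2, r2, r1        | r0=0 r1=1 r2=0 r3=9 r4=11 r5=5 r6=1 r7=5
PC=6  ori   r2, r2, 5        | r0=0 r1=1 r2=5 r3=9 r4=11 r5=5 r6=1 r7=5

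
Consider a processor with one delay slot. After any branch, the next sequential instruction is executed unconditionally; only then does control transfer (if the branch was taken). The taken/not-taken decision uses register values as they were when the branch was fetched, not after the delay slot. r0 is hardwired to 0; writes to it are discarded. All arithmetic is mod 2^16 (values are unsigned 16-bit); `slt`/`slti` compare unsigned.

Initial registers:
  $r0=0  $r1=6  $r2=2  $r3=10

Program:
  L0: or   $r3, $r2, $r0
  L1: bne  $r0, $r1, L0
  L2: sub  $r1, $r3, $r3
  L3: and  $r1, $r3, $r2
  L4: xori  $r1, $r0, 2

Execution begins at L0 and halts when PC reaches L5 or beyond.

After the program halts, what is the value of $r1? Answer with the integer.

PC=0  or   $r3, $r2, $r0     | $r0=0 $r1=6 $r2=2 $r3=2
PC=1  bne  $r0, $r1, L0      | $r0=0 $r1=6 $r2=2 $r3=2  [TAKEN]
PC=2  sub  $r1, $r3, $r3     | $r0=0 $r1=0 $r2=2 $r3=2
PC=0  or   $r3, $r2, $r0     | $r0=0 $r1=0 $r2=2 $r3=2
PC=1  bne  $r0, $r1, L0      | $r0=0 $r1=0 $r2=2 $r3=2  [not taken]
PC=2  sub  $r1, $r3, $r3     | $r0=0 $r1=0 $r2=2 $r3=2
PC=3  and  $r1, $r3, $r2     | $r0=0 $r1=2 $r2=2 $r3=2
PC=4  xori  $r1, $r0, 2      | $r0=0 $r1=2 $r2=2 $r3=2

2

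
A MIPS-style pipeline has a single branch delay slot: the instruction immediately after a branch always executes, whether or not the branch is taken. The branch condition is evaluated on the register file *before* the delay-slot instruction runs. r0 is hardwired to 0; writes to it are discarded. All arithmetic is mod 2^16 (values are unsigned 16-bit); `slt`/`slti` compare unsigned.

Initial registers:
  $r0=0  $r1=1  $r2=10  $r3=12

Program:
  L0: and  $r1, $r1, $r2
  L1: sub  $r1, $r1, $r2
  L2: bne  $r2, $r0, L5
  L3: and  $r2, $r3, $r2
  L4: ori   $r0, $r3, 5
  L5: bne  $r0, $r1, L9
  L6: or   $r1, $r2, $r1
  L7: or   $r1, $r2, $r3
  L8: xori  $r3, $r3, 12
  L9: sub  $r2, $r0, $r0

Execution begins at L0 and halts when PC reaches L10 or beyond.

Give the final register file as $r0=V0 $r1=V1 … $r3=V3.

$r0=0 $r1=65534 $r2=0 $r3=12

  step pc=0: and  $r1, $r1, $r2  regs=(0,0,10,12)
  step pc=1: sub  $r1, $r1, $r2  regs=(0,65526,10,12)
  step pc=2: bne  $r2, $r0, L5  cond=T  regs=(0,65526,10,12)
  step pc=3: and  $r2, $r3, $r2  regs=(0,65526,8,12)
  step pc=5: bne  $r0, $r1, L9  cond=T  regs=(0,65526,8,12)
  step pc=6: or   $r1, $r2, $r1  regs=(0,65534,8,12)
  step pc=9: sub  $r2, $r0, $r0  regs=(0,65534,0,12)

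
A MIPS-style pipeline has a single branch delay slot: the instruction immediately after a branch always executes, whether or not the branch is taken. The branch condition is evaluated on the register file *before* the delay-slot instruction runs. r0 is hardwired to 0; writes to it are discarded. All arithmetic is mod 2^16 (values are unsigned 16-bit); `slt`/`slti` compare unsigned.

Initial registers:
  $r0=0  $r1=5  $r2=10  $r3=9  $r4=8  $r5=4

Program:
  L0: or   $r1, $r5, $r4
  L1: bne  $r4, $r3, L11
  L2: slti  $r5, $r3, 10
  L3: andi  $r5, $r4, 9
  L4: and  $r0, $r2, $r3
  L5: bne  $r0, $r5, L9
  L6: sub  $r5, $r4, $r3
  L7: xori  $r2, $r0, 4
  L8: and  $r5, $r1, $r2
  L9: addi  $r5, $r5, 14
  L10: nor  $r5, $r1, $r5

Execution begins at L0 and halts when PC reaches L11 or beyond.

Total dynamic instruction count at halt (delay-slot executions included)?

  step pc=0: or   $r1, $r5, $r4  regs=(0,12,10,9,8,4)
  step pc=1: bne  $r4, $r3, L11  cond=T  regs=(0,12,10,9,8,4)
  step pc=2: slti  $r5, $r3, 10  regs=(0,12,10,9,8,1)

3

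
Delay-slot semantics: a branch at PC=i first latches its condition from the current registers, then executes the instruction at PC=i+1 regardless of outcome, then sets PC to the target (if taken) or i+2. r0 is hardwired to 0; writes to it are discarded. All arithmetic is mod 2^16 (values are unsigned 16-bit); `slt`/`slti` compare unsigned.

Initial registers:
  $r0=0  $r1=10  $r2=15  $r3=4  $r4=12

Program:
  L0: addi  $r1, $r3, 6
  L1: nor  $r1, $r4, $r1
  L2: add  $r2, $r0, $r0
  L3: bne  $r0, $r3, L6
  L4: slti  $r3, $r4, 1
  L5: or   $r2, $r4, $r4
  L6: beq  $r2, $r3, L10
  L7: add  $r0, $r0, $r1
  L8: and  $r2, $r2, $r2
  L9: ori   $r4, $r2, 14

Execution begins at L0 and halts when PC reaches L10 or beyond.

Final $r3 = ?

#0 addi  $r1, $r3, 6 ; 0/10/15/4/12
#1 nor  $r1, $r4, $r1 ; 0/65521/15/4/12
#2 add  $r2, $r0, $r0 ; 0/65521/0/4/12
#3 bne  $r0, $r3, L6 ; 0/65521/0/4/12 ; →target
#4 slti  $r3, $r4, 1 ; 0/65521/0/0/12
#6 beq  $r2, $r3, L10 ; 0/65521/0/0/12 ; →target
#7 add  $r0, $r0, $r1 ; 0/65521/0/0/12

0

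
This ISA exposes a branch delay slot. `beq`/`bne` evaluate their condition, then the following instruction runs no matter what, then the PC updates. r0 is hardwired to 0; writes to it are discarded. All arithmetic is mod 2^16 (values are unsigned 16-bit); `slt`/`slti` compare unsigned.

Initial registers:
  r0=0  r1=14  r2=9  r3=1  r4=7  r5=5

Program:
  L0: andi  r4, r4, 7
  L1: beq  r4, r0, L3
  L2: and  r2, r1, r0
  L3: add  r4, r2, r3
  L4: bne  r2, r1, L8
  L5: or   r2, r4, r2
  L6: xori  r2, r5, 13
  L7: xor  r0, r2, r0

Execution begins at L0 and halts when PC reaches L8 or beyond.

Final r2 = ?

1

[0] andi  r4, r4, 7  →  {r0:0, r1:14, r2:9, r3:1, r4:7, r5:5}
[1] beq  r4, r0, L3  →  {r0:0, r1:14, r2:9, r3:1, r4:7, r5:5}  ⟨branch fallthrough⟩
[2] and  r2, r1, r0  →  {r0:0, r1:14, r2:0, r3:1, r4:7, r5:5}
[3] add  r4, r2, r3  →  {r0:0, r1:14, r2:0, r3:1, r4:1, r5:5}
[4] bne  r2, r1, L8  →  {r0:0, r1:14, r2:0, r3:1, r4:1, r5:5}  ⟨branch taken⟩
[5] or   r2, r4, r2  →  {r0:0, r1:14, r2:1, r3:1, r4:1, r5:5}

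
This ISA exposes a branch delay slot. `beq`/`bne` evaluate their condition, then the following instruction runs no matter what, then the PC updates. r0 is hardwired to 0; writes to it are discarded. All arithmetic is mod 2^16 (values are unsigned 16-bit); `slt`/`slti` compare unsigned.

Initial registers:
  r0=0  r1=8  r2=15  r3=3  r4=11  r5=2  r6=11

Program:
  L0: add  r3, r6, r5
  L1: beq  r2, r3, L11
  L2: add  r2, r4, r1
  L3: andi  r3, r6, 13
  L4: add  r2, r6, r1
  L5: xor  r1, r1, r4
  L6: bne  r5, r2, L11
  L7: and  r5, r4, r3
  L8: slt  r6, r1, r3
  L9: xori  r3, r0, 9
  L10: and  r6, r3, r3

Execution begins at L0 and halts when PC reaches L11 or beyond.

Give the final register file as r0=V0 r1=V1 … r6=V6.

#0 add  r3, r6, r5 ; 0/8/15/13/11/2/11
#1 beq  r2, r3, L11 ; 0/8/15/13/11/2/11 ; →fallthru
#2 add  r2, r4, r1 ; 0/8/19/13/11/2/11
#3 andi  r3, r6, 13 ; 0/8/19/9/11/2/11
#4 add  r2, r6, r1 ; 0/8/19/9/11/2/11
#5 xor  r1, r1, r4 ; 0/3/19/9/11/2/11
#6 bne  r5, r2, L11 ; 0/3/19/9/11/2/11 ; →target
#7 and  r5, r4, r3 ; 0/3/19/9/11/9/11

r0=0 r1=3 r2=19 r3=9 r4=11 r5=9 r6=11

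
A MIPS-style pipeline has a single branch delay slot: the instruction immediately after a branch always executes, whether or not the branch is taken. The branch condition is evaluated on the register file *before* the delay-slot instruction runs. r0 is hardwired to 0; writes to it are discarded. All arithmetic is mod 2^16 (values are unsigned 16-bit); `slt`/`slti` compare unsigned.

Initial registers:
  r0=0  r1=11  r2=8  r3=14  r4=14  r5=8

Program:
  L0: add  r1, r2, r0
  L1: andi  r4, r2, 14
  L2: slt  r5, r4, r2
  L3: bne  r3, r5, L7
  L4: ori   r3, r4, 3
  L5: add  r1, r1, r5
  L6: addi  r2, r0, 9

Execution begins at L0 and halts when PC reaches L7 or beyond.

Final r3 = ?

11

#0 add  r1, r2, r0 ; 0/8/8/14/14/8
#1 andi  r4, r2, 14 ; 0/8/8/14/8/8
#2 slt  r5, r4, r2 ; 0/8/8/14/8/0
#3 bne  r3, r5, L7 ; 0/8/8/14/8/0 ; →target
#4 ori   r3, r4, 3 ; 0/8/8/11/8/0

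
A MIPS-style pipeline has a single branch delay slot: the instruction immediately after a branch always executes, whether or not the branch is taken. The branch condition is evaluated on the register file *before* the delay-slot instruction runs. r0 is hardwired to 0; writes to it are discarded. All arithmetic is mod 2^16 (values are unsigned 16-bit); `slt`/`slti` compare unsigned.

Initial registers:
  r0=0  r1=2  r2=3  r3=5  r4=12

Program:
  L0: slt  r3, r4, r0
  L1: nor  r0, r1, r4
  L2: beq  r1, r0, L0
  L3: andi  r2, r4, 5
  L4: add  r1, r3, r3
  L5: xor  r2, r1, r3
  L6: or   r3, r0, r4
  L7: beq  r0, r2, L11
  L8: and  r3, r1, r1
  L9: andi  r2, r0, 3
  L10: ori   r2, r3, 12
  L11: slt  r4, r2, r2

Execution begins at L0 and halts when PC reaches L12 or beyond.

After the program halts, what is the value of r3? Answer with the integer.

0

  step pc=0: slt  r3, r4, r0  regs=(0,2,3,0,12)
  step pc=1: nor  r0, r1, r4  regs=(0,2,3,0,12)
  step pc=2: beq  r1, r0, L0  cond=F  regs=(0,2,3,0,12)
  step pc=3: andi  r2, r4, 5  regs=(0,2,4,0,12)
  step pc=4: add  r1, r3, r3  regs=(0,0,4,0,12)
  step pc=5: xor  r2, r1, r3  regs=(0,0,0,0,12)
  step pc=6: or   r3, r0, r4  regs=(0,0,0,12,12)
  step pc=7: beq  r0, r2, L11  cond=T  regs=(0,0,0,12,12)
  step pc=8: and  r3, r1, r1  regs=(0,0,0,0,12)
  step pc=11: slt  r4, r2, r2  regs=(0,0,0,0,0)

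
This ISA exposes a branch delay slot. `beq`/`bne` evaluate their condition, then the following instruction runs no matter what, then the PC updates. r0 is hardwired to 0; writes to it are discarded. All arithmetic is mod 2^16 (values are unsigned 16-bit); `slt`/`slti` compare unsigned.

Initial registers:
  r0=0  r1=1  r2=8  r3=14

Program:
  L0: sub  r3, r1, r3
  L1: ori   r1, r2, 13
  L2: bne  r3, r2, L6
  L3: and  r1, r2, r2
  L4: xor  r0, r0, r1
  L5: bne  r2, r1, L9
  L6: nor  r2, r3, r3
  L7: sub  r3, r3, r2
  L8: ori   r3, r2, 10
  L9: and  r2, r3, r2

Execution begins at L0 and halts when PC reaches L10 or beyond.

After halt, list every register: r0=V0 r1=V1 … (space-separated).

r0=0 r1=8 r2=12 r3=14

#0 sub  r3, r1, r3 ; 0/1/8/65523
#1 ori   r1, r2, 13 ; 0/13/8/65523
#2 bne  r3, r2, L6 ; 0/13/8/65523 ; →target
#3 and  r1, r2, r2 ; 0/8/8/65523
#6 nor  r2, r3, r3 ; 0/8/12/65523
#7 sub  r3, r3, r2 ; 0/8/12/65511
#8 ori   r3, r2, 10 ; 0/8/12/14
#9 and  r2, r3, r2 ; 0/8/12/14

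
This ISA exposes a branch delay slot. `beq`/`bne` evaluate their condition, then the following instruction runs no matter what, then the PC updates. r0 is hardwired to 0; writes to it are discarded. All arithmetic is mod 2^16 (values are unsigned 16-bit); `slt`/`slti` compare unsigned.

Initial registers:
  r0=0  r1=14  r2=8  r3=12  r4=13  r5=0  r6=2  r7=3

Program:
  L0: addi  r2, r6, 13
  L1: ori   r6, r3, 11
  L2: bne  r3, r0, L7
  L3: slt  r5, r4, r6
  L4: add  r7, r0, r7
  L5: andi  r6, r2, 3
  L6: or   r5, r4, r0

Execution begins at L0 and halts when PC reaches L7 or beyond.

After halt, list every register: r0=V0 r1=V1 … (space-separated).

r0=0 r1=14 r2=15 r3=12 r4=13 r5=1 r6=15 r7=3

PC=0  addi  r2, r6, 13       | r0=0 r1=14 r2=15 r3=12 r4=13 r5=0 r6=2 r7=3
PC=1  ori   r6, r3, 11       | r0=0 r1=14 r2=15 r3=12 r4=13 r5=0 r6=15 r7=3
PC=2  bne  r3, r0, L7        | r0=0 r1=14 r2=15 r3=12 r4=13 r5=0 r6=15 r7=3  [TAKEN]
PC=3  slt  r5, r4, r6        | r0=0 r1=14 r2=15 r3=12 r4=13 r5=1 r6=15 r7=3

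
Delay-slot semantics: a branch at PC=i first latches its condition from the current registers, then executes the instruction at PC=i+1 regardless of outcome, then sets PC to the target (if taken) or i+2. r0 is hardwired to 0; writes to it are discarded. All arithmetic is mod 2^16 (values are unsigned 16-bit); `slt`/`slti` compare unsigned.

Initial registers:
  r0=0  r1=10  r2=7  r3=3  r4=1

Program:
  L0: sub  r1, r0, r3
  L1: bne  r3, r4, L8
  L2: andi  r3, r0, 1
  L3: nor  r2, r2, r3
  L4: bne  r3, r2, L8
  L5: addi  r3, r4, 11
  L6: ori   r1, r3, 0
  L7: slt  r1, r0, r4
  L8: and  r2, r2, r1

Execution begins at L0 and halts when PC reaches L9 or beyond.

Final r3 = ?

PC=0  sub  r1, r0, r3        | r0=0 r1=65533 r2=7 r3=3 r4=1
PC=1  bne  r3, r4, L8        | r0=0 r1=65533 r2=7 r3=3 r4=1  [TAKEN]
PC=2  andi  r3, r0, 1        | r0=0 r1=65533 r2=7 r3=0 r4=1
PC=8  and  r2, r2, r1        | r0=0 r1=65533 r2=5 r3=0 r4=1

0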